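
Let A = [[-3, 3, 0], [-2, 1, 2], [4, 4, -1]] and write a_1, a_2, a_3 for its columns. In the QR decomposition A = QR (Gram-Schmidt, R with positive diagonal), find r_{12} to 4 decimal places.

r_{12} = 0.9285

a_1 = (-3, -2, 4); ‖a_1‖ = 5.3852, so e_1 = (-0.5571, -0.3714, 0.7428).
r_{12} = e_1·a_2 = 0.9285.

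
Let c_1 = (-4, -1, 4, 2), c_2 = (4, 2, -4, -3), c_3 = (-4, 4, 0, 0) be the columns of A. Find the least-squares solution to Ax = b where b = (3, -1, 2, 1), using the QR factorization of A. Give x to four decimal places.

x = (1.0526, 0.7895, -0.6974)

c_1 = (-4, -1, 4, 2); ‖c_1‖ = 6.0828, so e_1 = (-0.6576, -0.1644, 0.6576, 0.3288).
e_1·c_2 = (-0.6576)·4 + (-0.1644)·2 + 0.6576·(-4) + 0.3288·(-3) = -6.5760.
u_2 = c_2 + 6.5760·e_1 = (-0.3243, 0.9189, 0.3243, -0.8378).
‖u_2‖ = 1.3254, so e_2 = (-0.2447, 0.6933, 0.2447, -0.6321).
e_1·c_3 = (-0.6576)·(-4) + (-0.1644)·4 + 0.6576·0 + 0.3288·0 = 1.9728; e_2·c_3 = (-0.2447)·(-4) + 0.6933·4 + 0.2447·0 + (-0.6321)·0 = 3.7520.
u_3 = c_3 − 1.9728·e_1 − 3.7520·e_2 = (-1.7846, 1.7231, -2.2154, 1.7231).
‖u_3‖ = 3.7458, so e_3 = (-0.4764, 0.4600, -0.5914, 0.4600).
Qᵀb = (-0.1644, -1.5701, -2.6122).
Back-substitute: x_3 = -2.6122/3.7458 = -0.6974.
x_2 = (-1.5701 − 3.7520·(-0.6974))/1.3254 = 0.7895.
x_1 = (-0.1644 + 6.5760·0.7895 − 1.9728·(-0.6974))/6.0828 = 1.0526.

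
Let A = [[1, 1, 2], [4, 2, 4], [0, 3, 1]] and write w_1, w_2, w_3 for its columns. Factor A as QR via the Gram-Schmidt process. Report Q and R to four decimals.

w_1 = (1, 4, 0); ‖w_1‖ = 4.1231, so e_1 = (0.2425, 0.9701, 0.0000).
e_1·w_2 = 0.2425·1 + 0.9701·2 + 0.0000·3 = 2.1828.
u_2 = w_2 − 2.1828·e_1 = (0.4706, -0.1176, 3.0000).
‖u_2‖ = 3.0390, so e_2 = (0.1549, -0.0387, 0.9872).
e_1·w_3 = 0.2425·2 + 0.9701·4 + 0.0000·1 = 4.3656; e_2·w_3 = 0.1549·2 + (-0.0387)·4 + 0.9872·1 = 1.1420.
u_3 = w_3 − 4.3656·e_1 − 1.1420·e_2 = (0.7643, -0.1911, -0.1274).
‖u_3‖ = 0.7981, so e_3 = (0.9577, -0.2394, -0.1596).

Q = [[0.2425, 0.1549, 0.9577], [0.9701, -0.0387, -0.2394], [0.0000, 0.9872, -0.1596]], R = [[4.1231, 2.1828, 4.3656], [0.0000, 3.0390, 1.1420], [0.0000, 0.0000, 0.7981]]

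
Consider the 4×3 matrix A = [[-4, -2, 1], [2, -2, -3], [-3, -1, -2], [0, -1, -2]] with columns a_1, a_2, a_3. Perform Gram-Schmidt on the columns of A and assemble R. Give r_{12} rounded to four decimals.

e_1 = a_1/‖a_1‖ = (-4, 2, -3, 0)/5.3852 = (-0.7428, 0.3714, -0.5571, 0.0000).
r_{12} = e_1·a_2 = 1.2999.

r_{12} = 1.2999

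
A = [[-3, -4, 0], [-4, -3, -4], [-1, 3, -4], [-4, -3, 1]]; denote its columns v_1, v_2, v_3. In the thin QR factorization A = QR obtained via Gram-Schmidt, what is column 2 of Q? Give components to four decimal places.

v_1 = (-3, -4, -1, -4); ‖v_1‖ = 6.4807, so q_1 = (-0.4629, -0.6172, -0.1543, -0.6172).
q_1·v_2 = (-0.4629)·(-4) + (-0.6172)·(-3) + (-0.1543)·3 + (-0.6172)·(-3) = 5.0920.
u_2 = v_2 − 5.0920·q_1 = (-1.6429, 0.1429, 3.7857, 0.1429).
‖u_2‖ = 4.1318, so q_2 = (-0.3976, 0.0346, 0.9162, 0.0346).

q_2 = (-0.3976, 0.0346, 0.9162, 0.0346)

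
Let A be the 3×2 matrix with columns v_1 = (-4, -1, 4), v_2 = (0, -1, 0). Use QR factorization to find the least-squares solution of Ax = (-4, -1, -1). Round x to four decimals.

x = (0.3750, 0.6250)

v_1 = (-4, -1, 4); ‖v_1‖ = 5.7446, so q_1 = (-0.6963, -0.1741, 0.6963).
q_1·v_2 = (-0.6963)·0 + (-0.1741)·(-1) + 0.6963·0 = 0.1741.
u_2 = v_2 − 0.1741·q_1 = (0.1212, -0.9697, -0.1212).
‖u_2‖ = 0.9847, so q_2 = (0.1231, -0.9847, -0.1231).
Qᵀb = (2.2630, 0.6155).
Back-substitute: x_2 = 0.6155/0.9847 = 0.6250.
x_1 = (2.2630 − 0.1741·0.6250)/5.7446 = 0.3750.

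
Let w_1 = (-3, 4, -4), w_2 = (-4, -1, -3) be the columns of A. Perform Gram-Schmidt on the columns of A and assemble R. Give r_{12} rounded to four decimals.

w_1 = (-3, 4, -4); ‖w_1‖ = 6.4031, so e_1 = (-0.4685, 0.6247, -0.6247).
r_{12} = e_1·w_2 = 3.1235.

r_{12} = 3.1235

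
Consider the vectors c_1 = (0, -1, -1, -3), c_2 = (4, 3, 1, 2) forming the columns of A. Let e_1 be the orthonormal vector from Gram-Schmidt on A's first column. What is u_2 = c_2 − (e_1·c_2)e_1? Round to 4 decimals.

e_1 = c_1/‖c_1‖ = (0, -1, -1, -3)/3.3166 = (0.0000, -0.3015, -0.3015, -0.9045).
r_{12} = e_1·c_2 = -3.0151.
u_2 = c_2 + 3.0151·e_1 = (4.0000, 2.0909, 0.0909, -0.7273).

u_2 = (4.0000, 2.0909, 0.0909, -0.7273)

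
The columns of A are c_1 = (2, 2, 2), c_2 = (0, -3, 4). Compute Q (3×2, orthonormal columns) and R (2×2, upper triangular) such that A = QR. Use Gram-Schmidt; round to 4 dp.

e_1 = c_1/‖c_1‖ = (2, 2, 2)/3.4641 = (0.5774, 0.5774, 0.5774).
r_{12} = e_1·c_2 = 0.5774.
u_2 = c_2 − 0.5774·e_1 = (-0.3333, -3.3333, 3.6667).
‖u_2‖ = 4.9666, so e_2 = (-0.0671, -0.6712, 0.7383).

Q = [[0.5774, -0.0671], [0.5774, -0.6712], [0.5774, 0.7383]], R = [[3.4641, 0.5774], [0.0000, 4.9666]]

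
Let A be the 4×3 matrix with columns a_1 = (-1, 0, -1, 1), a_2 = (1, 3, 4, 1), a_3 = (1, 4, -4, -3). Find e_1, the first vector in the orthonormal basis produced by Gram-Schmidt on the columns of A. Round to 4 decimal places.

e_1 = (-0.5774, 0.0000, -0.5774, 0.5774)

e_1 = a_1/‖a_1‖ = (-1, 0, -1, 1)/1.7321 = (-0.5774, 0.0000, -0.5774, 0.5774).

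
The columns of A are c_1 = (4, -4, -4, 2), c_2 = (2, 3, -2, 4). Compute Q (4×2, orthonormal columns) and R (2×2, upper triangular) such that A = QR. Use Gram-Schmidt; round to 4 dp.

q_1 = c_1/‖c_1‖ = (4, -4, -4, 2)/7.2111 = (0.5547, -0.5547, -0.5547, 0.2774).
r_{12} = q_1·c_2 = 1.6641.
u_2 = c_2 − 1.6641·q_1 = (1.0769, 3.9231, -1.0769, 3.5385).
‖u_2‖ = 5.4983, so q_2 = (0.1959, 0.7135, -0.1959, 0.6436).

Q = [[0.5547, 0.1959], [-0.5547, 0.7135], [-0.5547, -0.1959], [0.2774, 0.6436]], R = [[7.2111, 1.6641], [0.0000, 5.4983]]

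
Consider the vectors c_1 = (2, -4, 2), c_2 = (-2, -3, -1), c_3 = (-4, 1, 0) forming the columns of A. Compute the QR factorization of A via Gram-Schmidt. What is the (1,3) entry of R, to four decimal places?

c_1 = (2, -4, 2); ‖c_1‖ = 4.8990, so q_1 = (0.4082, -0.8165, 0.4082).
r_{13} = q_1·c_3 = -2.4495.

r_{13} = -2.4495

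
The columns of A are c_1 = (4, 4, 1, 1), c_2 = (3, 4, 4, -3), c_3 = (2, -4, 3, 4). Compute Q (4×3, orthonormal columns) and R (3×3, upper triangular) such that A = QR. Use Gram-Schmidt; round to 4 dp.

Q = [[0.6860, -0.0819, 0.3050], [0.6860, 0.1170, -0.5685], [0.1715, 0.6261, 0.6459], [0.1715, -0.7665, 0.4082]], R = [[5.8310, 4.9735, -0.1715], [0.0000, 5.0264, -1.8198], [0.0000, 0.0000, 6.4544]]

c_1 = (4, 4, 1, 1); ‖c_1‖ = 5.8310, so e_1 = (0.6860, 0.6860, 0.1715, 0.1715).
e_1·c_2 = 0.6860·3 + 0.6860·4 + 0.1715·4 + 0.1715·(-3) = 4.9735.
u_2 = c_2 − 4.9735·e_1 = (-0.4118, 0.5882, 3.1471, -3.8529).
‖u_2‖ = 5.0264, so e_2 = (-0.0819, 0.1170, 0.6261, -0.7665).
e_1·c_3 = 0.6860·2 + 0.6860·(-4) + 0.1715·3 + 0.1715·4 = -0.1715; e_2·c_3 = (-0.0819)·2 + 0.1170·(-4) + 0.6261·3 + (-0.7665)·4 = -1.8198.
u_3 = c_3 + 0.1715·e_1 + 1.8198·e_2 = (1.9686, -3.6694, 4.1688, 2.6345).
‖u_3‖ = 6.4544, so e_3 = (0.3050, -0.5685, 0.6459, 0.4082).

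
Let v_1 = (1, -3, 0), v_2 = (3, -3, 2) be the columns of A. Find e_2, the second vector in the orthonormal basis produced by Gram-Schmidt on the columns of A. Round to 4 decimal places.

v_1 = (1, -3, 0); ‖v_1‖ = 3.1623, so e_1 = (0.3162, -0.9487, 0.0000).
e_1·v_2 = 0.3162·3 + (-0.9487)·(-3) + 0.0000·2 = 3.7947.
u_2 = v_2 − 3.7947·e_1 = (1.8000, 0.6000, 2.0000).
‖u_2‖ = 2.7568, so e_2 = (0.6529, 0.2176, 0.7255).

e_2 = (0.6529, 0.2176, 0.7255)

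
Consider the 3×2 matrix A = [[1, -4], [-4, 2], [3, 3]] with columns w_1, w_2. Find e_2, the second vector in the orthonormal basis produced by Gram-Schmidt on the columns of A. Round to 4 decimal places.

e_1 = w_1/‖w_1‖ = (1, -4, 3)/5.0990 = (0.1961, -0.7845, 0.5883).
r_{12} = e_1·w_2 = -0.5883.
u_2 = w_2 + 0.5883·e_1 = (-3.8846, 1.5385, 3.3462).
‖u_2‖ = 5.3529, so e_2 = (-0.7257, 0.2874, 0.6251).

e_2 = (-0.7257, 0.2874, 0.6251)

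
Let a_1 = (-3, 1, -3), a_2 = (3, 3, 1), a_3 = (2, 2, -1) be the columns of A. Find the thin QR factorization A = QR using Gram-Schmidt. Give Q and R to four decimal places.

Q = [[-0.6882, 0.4113, 0.5976], [0.2294, 0.9049, -0.3586], [-0.6882, -0.1097, -0.7171]], R = [[4.3589, -2.0647, -0.2294], [0.0000, 3.8389, 2.7420], [0.0000, 0.0000, 1.1952]]

a_1 = (-3, 1, -3); ‖a_1‖ = 4.3589, so e_1 = (-0.6882, 0.2294, -0.6882).
e_1·a_2 = (-0.6882)·3 + 0.2294·3 + (-0.6882)·1 = -2.0647.
u_2 = a_2 + 2.0647·e_1 = (1.5789, 3.4737, -0.4211).
‖u_2‖ = 3.8389, so e_2 = (0.4113, 0.9049, -0.1097).
e_1·a_3 = (-0.6882)·2 + 0.2294·2 + (-0.6882)·(-1) = -0.2294; e_2·a_3 = 0.4113·2 + 0.9049·2 + (-0.1097)·(-1) = 2.7420.
u_3 = a_3 + 0.2294·e_1 − 2.7420·e_2 = (0.7143, -0.4286, -0.8571).
‖u_3‖ = 1.1952, so e_3 = (0.5976, -0.3586, -0.7171).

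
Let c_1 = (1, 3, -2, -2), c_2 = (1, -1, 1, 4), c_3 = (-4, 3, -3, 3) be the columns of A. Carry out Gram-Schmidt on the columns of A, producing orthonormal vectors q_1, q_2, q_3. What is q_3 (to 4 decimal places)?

c_1 = (1, 3, -2, -2); ‖c_1‖ = 4.2426, so q_1 = (0.2357, 0.7071, -0.4714, -0.4714).
q_1·c_2 = 0.2357·1 + 0.7071·(-1) + (-0.4714)·1 + (-0.4714)·4 = -2.8284.
u_2 = c_2 + 2.8284·q_1 = (1.6667, 1.0000, -0.3333, 2.6667).
‖u_2‖ = 3.3166, so q_2 = (0.5025, 0.3015, -0.1005, 0.8040).
q_1·c_3 = 0.2357·(-4) + 0.7071·3 + (-0.4714)·(-3) + (-0.4714)·3 = 1.1785; q_2·c_3 = 0.5025·(-4) + 0.3015·3 + (-0.1005)·(-3) + 0.8040·3 = 1.6081.
u_3 = c_3 − 1.1785·q_1 − 1.6081·q_2 = (-5.0859, 1.6818, -2.2828, 2.2626).
‖u_3‖ = 6.2470, so q_3 = (-0.8141, 0.2692, -0.3654, 0.3622).

q_3 = (-0.8141, 0.2692, -0.3654, 0.3622)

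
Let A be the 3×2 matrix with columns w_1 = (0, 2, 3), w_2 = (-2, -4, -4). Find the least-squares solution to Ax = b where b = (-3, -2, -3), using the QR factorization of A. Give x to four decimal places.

x = (0.7647, 1.1471)

q_1 = w_1/‖w_1‖ = (0, 2, 3)/3.6056 = (0.0000, 0.5547, 0.8321).
r_{12} = q_1·w_2 = -5.5470.
u_2 = w_2 + 5.5470·q_1 = (-2.0000, -0.9231, 0.6154).
‖u_2‖ = 2.2871, so q_2 = (-0.8745, -0.4036, 0.2691).
Qᵀb = (-3.6056, 2.6234).
Back-substitute: x_2 = 2.6234/2.2871 = 1.1471.
x_1 = (-3.6056 + 5.5470·1.1471)/3.6056 = 0.7647.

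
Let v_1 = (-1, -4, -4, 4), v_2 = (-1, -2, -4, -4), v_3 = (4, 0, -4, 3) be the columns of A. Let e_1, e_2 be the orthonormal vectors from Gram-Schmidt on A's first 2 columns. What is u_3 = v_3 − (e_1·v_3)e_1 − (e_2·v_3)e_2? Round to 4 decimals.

v_1 = (-1, -4, -4, 4); ‖v_1‖ = 7.0000, so e_1 = (-0.1429, -0.5714, -0.5714, 0.5714).
e_1·v_2 = (-0.1429)·(-1) + (-0.5714)·(-2) + (-0.5714)·(-4) + 0.5714·(-4) = 1.2857.
u_2 = v_2 − 1.2857·e_1 = (-0.8163, -1.2653, -3.2653, -4.7347).
‖u_2‖ = 5.9453, so e_2 = (-0.1373, -0.2128, -0.5492, -0.7964).
e_1·v_3 = (-0.1429)·4 + (-0.5714)·0 + (-0.5714)·(-4) + 0.5714·3 = 3.4286; e_2·v_3 = (-0.1373)·4 + (-0.2128)·0 + (-0.5492)·(-4) + (-0.7964)·3 = -0.7414.
u_3 = v_3 − 3.4286·e_1 + 0.7414·e_2 = (4.3880, 1.8014, -2.4480, 0.4503).

u_3 = (4.3880, 1.8014, -2.4480, 0.4503)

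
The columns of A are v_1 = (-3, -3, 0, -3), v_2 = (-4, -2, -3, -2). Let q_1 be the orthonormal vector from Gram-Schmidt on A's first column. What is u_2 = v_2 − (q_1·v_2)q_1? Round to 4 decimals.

q_1 = v_1/‖v_1‖ = (-3, -3, 0, -3)/5.1962 = (-0.5774, -0.5774, 0.0000, -0.5774).
r_{12} = q_1·v_2 = 4.6188.
u_2 = v_2 − 4.6188·q_1 = (-1.3333, 0.6667, -3.0000, 0.6667).

u_2 = (-1.3333, 0.6667, -3.0000, 0.6667)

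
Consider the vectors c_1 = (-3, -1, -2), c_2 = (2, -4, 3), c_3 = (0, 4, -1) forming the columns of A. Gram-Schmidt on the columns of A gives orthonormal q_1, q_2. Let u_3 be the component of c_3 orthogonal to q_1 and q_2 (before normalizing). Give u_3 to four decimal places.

c_1 = (-3, -1, -2); ‖c_1‖ = 3.7417, so q_1 = (-0.8018, -0.2673, -0.5345).
q_1·c_2 = (-0.8018)·2 + (-0.2673)·(-4) + (-0.5345)·3 = -2.1381.
u_2 = c_2 + 2.1381·q_1 = (0.2857, -4.5714, 1.8571).
‖u_2‖ = 4.9425, so q_2 = (0.0578, -0.9249, 0.3757).
q_1·c_3 = (-0.8018)·0 + (-0.2673)·4 + (-0.5345)·(-1) = -0.5345; q_2·c_3 = 0.0578·0 + (-0.9249)·4 + 0.3757·(-1) = -4.0754.
u_3 = c_3 + 0.5345·q_1 + 4.0754·q_2 = (-0.1930, 0.0877, 0.2456).

u_3 = (-0.1930, 0.0877, 0.2456)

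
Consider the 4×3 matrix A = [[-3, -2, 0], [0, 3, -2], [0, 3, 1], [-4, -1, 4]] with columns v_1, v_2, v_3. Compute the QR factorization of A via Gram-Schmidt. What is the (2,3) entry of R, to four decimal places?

r_{23} = -0.1376

v_1 = (-3, 0, 0, -4); ‖v_1‖ = 5.0000, so e_1 = (-0.6000, 0.0000, 0.0000, -0.8000).
e_1·v_2 = (-0.6000)·(-2) + 0.0000·3 + 0.0000·3 + (-0.8000)·(-1) = 2.0000.
u_2 = v_2 − 2.0000·e_1 = (-0.8000, 3.0000, 3.0000, 0.6000).
‖u_2‖ = 4.3589, so e_2 = (-0.1835, 0.6882, 0.6882, 0.1376).
r_{23} = e_2·v_3 = -0.1376.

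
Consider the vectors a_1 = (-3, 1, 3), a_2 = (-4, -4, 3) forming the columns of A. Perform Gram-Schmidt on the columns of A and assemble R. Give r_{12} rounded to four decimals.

r_{12} = 3.9001

a_1 = (-3, 1, 3); ‖a_1‖ = 4.3589, so e_1 = (-0.6882, 0.2294, 0.6882).
r_{12} = e_1·a_2 = 3.9001.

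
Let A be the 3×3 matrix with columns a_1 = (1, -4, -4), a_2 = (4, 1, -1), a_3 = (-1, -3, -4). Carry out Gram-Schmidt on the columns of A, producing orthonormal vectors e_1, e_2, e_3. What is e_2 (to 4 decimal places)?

e_2 = (0.9268, 0.3548, -0.1231)

e_1 = a_1/‖a_1‖ = (1, -4, -4)/5.7446 = (0.1741, -0.6963, -0.6963).
r_{12} = e_1·a_2 = 0.6963.
u_2 = a_2 − 0.6963·e_1 = (3.8788, 1.4848, -0.5152).
‖u_2‖ = 4.1851, so e_2 = (0.9268, 0.3548, -0.1231).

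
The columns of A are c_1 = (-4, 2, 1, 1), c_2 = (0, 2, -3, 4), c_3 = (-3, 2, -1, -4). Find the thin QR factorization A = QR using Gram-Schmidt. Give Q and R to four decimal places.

Q = [[-0.8528, 0.1722, -0.1406], [0.4264, 0.2928, 0.3685], [0.2132, -0.6114, -0.6372], [0.2132, 0.7147, -0.6621]], R = [[4.6904, 1.0660, 2.3452], [0.0000, 5.2786, -2.1786], [0.0000, 0.0000, 4.4445]]

c_1 = (-4, 2, 1, 1); ‖c_1‖ = 4.6904, so q_1 = (-0.8528, 0.4264, 0.2132, 0.2132).
q_1·c_2 = (-0.8528)·0 + 0.4264·2 + 0.2132·(-3) + 0.2132·4 = 1.0660.
u_2 = c_2 − 1.0660·q_1 = (0.9091, 1.5455, -3.2273, 3.7727).
‖u_2‖ = 5.2786, so q_2 = (0.1722, 0.2928, -0.6114, 0.7147).
q_1·c_3 = (-0.8528)·(-3) + 0.4264·2 + 0.2132·(-1) + 0.2132·(-4) = 2.3452; q_2·c_3 = 0.1722·(-3) + 0.2928·2 + (-0.6114)·(-1) + 0.7147·(-4) = -2.1786.
u_3 = c_3 − 2.3452·q_1 + 2.1786·q_2 = (-0.6248, 1.6378, -2.8320, -2.9429).
‖u_3‖ = 4.4445, so q_3 = (-0.1406, 0.3685, -0.6372, -0.6621).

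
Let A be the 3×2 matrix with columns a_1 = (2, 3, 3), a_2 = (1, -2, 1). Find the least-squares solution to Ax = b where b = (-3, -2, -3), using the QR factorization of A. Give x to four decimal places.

x = (-0.9771, -0.4962)

a_1 = (2, 3, 3); ‖a_1‖ = 4.6904, so q_1 = (0.4264, 0.6396, 0.6396).
q_1·a_2 = 0.4264·1 + 0.6396·(-2) + 0.6396·1 = -0.2132.
u_2 = a_2 + 0.2132·q_1 = (1.0909, -1.8636, 1.1364).
‖u_2‖ = 2.4402, so q_2 = (0.4471, -0.7637, 0.4657).
Qᵀb = (-4.4772, -1.2108).
Back-substitute: x_2 = -1.2108/2.4402 = -0.4962.
x_1 = (-4.4772 + 0.2132·(-0.4962))/4.6904 = -0.9771.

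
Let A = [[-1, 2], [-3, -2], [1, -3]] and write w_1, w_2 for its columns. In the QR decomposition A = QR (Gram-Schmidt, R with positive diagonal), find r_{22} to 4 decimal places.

e_1 = w_1/‖w_1‖ = (-1, -3, 1)/3.3166 = (-0.3015, -0.9045, 0.3015).
r_{12} = e_1·w_2 = 0.3015.
u_2 = w_2 − 0.3015·e_1 = (2.0909, -1.7273, -3.0909).
r_{22} = ‖u_2‖ = 4.1121.

r_{22} = 4.1121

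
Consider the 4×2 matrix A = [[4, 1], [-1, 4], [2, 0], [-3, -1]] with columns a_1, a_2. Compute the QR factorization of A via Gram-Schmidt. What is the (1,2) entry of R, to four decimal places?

r_{12} = 0.5477

q_1 = a_1/‖a_1‖ = (4, -1, 2, -3)/5.4772 = (0.7303, -0.1826, 0.3651, -0.5477).
r_{12} = q_1·a_2 = 0.5477.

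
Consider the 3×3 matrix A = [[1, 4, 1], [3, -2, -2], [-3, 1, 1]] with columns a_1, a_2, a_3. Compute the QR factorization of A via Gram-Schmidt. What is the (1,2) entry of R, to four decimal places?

q_1 = a_1/‖a_1‖ = (1, 3, -3)/4.3589 = (0.2294, 0.6882, -0.6882).
r_{12} = q_1·a_2 = -1.1471.

r_{12} = -1.1471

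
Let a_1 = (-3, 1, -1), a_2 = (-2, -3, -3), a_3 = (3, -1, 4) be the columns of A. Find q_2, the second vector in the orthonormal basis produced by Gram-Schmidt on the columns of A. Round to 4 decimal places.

q_1 = a_1/‖a_1‖ = (-3, 1, -1)/3.3166 = (-0.9045, 0.3015, -0.3015).
r_{12} = q_1·a_2 = 1.8091.
u_2 = a_2 − 1.8091·q_1 = (-0.3636, -3.5455, -2.4545).
‖u_2‖ = 4.3275, so q_2 = (-0.0840, -0.8193, -0.5672).

q_2 = (-0.0840, -0.8193, -0.5672)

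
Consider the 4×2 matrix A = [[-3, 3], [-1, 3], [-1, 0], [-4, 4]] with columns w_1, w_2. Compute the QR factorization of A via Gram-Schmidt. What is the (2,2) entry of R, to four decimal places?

e_1 = w_1/‖w_1‖ = (-3, -1, -1, -4)/5.1962 = (-0.5774, -0.1925, -0.1925, -0.7698).
r_{12} = e_1·w_2 = -5.3886.
u_2 = w_2 + 5.3886·e_1 = (-0.1111, 1.9630, -1.0370, -0.1481).
r_{22} = ‖u_2‖ = 2.2278.

r_{22} = 2.2278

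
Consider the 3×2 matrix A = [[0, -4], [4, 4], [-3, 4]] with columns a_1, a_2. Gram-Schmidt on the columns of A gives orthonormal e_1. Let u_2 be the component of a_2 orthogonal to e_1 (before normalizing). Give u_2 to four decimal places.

u_2 = (-4.0000, 3.3600, 4.4800)

a_1 = (0, 4, -3); ‖a_1‖ = 5.0000, so e_1 = (0.0000, 0.8000, -0.6000).
e_1·a_2 = 0.0000·(-4) + 0.8000·4 + (-0.6000)·4 = 0.8000.
u_2 = a_2 − 0.8000·e_1 = (-4.0000, 3.3600, 4.4800).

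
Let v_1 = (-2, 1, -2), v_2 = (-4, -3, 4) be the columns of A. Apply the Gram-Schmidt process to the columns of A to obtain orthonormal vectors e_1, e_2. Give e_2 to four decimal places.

v_1 = (-2, 1, -2); ‖v_1‖ = 3.0000, so e_1 = (-0.6667, 0.3333, -0.6667).
e_1·v_2 = (-0.6667)·(-4) + 0.3333·(-3) + (-0.6667)·4 = -1.0000.
u_2 = v_2 + 1.0000·e_1 = (-4.6667, -2.6667, 3.3333).
‖u_2‖ = 6.3246, so e_2 = (-0.7379, -0.4216, 0.5270).

e_2 = (-0.7379, -0.4216, 0.5270)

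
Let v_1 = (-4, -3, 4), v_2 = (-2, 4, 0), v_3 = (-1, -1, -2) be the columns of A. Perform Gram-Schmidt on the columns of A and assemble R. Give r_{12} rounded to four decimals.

r_{12} = -0.6247

q_1 = v_1/‖v_1‖ = (-4, -3, 4)/6.4031 = (-0.6247, -0.4685, 0.6247).
r_{12} = q_1·v_2 = -0.6247.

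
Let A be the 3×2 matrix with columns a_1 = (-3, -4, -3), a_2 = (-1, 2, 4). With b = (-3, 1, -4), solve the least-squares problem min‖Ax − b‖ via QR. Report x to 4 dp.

a_1 = (-3, -4, -3); ‖a_1‖ = 5.8310, so e_1 = (-0.5145, -0.6860, -0.5145).
e_1·a_2 = (-0.5145)·(-1) + (-0.6860)·2 + (-0.5145)·4 = -2.9155.
u_2 = a_2 + 2.9155·e_1 = (-2.5000, 0.0000, 2.5000).
‖u_2‖ = 3.5355, so e_2 = (-0.7071, 0.0000, 0.7071).
Qᵀb = (2.9155, -0.7071).
Back-substitute: x_2 = -0.7071/3.5355 = -0.2000.
x_1 = (2.9155 + 2.9155·(-0.2000))/5.8310 = 0.4000.

x = (0.4000, -0.2000)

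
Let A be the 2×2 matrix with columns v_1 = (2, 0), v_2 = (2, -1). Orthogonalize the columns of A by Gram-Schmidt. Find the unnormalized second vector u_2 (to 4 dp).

v_1 = (2, 0); ‖v_1‖ = 2.0000, so e_1 = (1.0000, 0.0000).
e_1·v_2 = 1.0000·2 + 0.0000·(-1) = 2.0000.
u_2 = v_2 − 2.0000·e_1 = (0.0000, -1.0000).

u_2 = (0.0000, -1.0000)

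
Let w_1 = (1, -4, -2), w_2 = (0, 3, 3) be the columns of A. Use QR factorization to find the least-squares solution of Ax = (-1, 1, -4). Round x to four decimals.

w_1 = (1, -4, -2); ‖w_1‖ = 4.5826, so q_1 = (0.2182, -0.8729, -0.4364).
q_1·w_2 = 0.2182·0 + (-0.8729)·3 + (-0.4364)·3 = -3.9279.
u_2 = w_2 + 3.9279·q_1 = (0.8571, -0.4286, 1.2857).
‖u_2‖ = 1.6036, so q_2 = (0.5345, -0.2673, 0.8018).
Qᵀb = (0.6547, -4.0089).
Back-substitute: x_2 = -4.0089/1.6036 = -2.5000.
x_1 = (0.6547 + 3.9279·(-2.5000))/4.5826 = -2.0000.

x = (-2.0000, -2.5000)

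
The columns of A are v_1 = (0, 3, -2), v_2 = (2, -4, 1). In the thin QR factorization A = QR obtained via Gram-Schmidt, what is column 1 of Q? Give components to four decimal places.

e_1 = v_1/‖v_1‖ = (0, 3, -2)/3.6056 = (0.0000, 0.8321, -0.5547).

e_1 = (0.0000, 0.8321, -0.5547)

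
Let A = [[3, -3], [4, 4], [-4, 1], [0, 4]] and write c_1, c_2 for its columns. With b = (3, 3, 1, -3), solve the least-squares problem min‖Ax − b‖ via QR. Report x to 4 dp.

x = (0.4308, -0.2212)

c_1 = (3, 4, -4, 0); ‖c_1‖ = 6.4031, so e_1 = (0.4685, 0.6247, -0.6247, 0.0000).
e_1·c_2 = 0.4685·(-3) + 0.6247·4 + (-0.6247)·1 + 0.0000·4 = 0.4685.
u_2 = c_2 − 0.4685·e_1 = (-3.2195, 3.7073, 1.2927, 4.0000).
‖u_2‖ = 6.4638, so e_2 = (-0.4981, 0.5736, 0.2000, 0.6188).
Qᵀb = (2.6550, -1.4301).
Back-substitute: x_2 = -1.4301/6.4638 = -0.2212.
x_1 = (2.6550 − 0.4685·(-0.2212))/6.4031 = 0.4308.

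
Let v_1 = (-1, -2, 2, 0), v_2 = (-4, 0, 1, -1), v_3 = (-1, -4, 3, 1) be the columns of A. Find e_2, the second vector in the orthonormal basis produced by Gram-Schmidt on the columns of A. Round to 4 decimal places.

e_1 = v_1/‖v_1‖ = (-1, -2, 2, 0)/3.0000 = (-0.3333, -0.6667, 0.6667, 0.0000).
r_{12} = e_1·v_2 = 2.0000.
u_2 = v_2 − 2.0000·e_1 = (-3.3333, 1.3333, -0.3333, -1.0000).
‖u_2‖ = 3.7417, so e_2 = (-0.8909, 0.3563, -0.0891, -0.2673).

e_2 = (-0.8909, 0.3563, -0.0891, -0.2673)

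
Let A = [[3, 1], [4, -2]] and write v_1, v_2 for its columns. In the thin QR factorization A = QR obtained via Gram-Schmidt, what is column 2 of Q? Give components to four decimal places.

v_1 = (3, 4); ‖v_1‖ = 5.0000, so q_1 = (0.6000, 0.8000).
q_1·v_2 = 0.6000·1 + 0.8000·(-2) = -1.0000.
u_2 = v_2 + 1.0000·q_1 = (1.6000, -1.2000).
‖u_2‖ = 2.0000, so q_2 = (0.8000, -0.6000).

q_2 = (0.8000, -0.6000)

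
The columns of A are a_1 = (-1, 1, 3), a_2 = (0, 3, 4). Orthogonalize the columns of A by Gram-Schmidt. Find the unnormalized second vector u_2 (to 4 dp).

u_2 = (1.3636, 1.6364, -0.0909)

q_1 = a_1/‖a_1‖ = (-1, 1, 3)/3.3166 = (-0.3015, 0.3015, 0.9045).
r_{12} = q_1·a_2 = 4.5227.
u_2 = a_2 − 4.5227·q_1 = (1.3636, 1.6364, -0.0909).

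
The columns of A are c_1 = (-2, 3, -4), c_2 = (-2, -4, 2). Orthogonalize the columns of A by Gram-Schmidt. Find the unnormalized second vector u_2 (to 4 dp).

u_2 = (-3.1034, -2.3448, -0.2069)

q_1 = c_1/‖c_1‖ = (-2, 3, -4)/5.3852 = (-0.3714, 0.5571, -0.7428).
r_{12} = q_1·c_2 = -2.9711.
u_2 = c_2 + 2.9711·q_1 = (-3.1034, -2.3448, -0.2069).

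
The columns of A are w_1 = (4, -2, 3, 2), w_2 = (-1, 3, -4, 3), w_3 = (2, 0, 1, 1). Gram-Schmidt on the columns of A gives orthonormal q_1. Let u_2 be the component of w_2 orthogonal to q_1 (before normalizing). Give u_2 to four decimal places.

u_2 = (0.9394, 2.0303, -2.5455, 3.9697)

q_1 = w_1/‖w_1‖ = (4, -2, 3, 2)/5.7446 = (0.6963, -0.3482, 0.5222, 0.3482).
r_{12} = q_1·w_2 = -2.7852.
u_2 = w_2 + 2.7852·q_1 = (0.9394, 2.0303, -2.5455, 3.9697).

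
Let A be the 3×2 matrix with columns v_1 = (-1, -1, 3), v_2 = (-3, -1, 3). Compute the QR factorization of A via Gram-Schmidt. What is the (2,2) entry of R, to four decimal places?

e_1 = v_1/‖v_1‖ = (-1, -1, 3)/3.3166 = (-0.3015, -0.3015, 0.9045).
r_{12} = e_1·v_2 = 3.9196.
u_2 = v_2 − 3.9196·e_1 = (-1.8182, 0.1818, -0.5455).
r_{22} = ‖u_2‖ = 1.9069.

r_{22} = 1.9069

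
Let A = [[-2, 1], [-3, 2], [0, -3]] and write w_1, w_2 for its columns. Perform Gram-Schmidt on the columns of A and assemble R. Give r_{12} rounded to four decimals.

r_{12} = -2.2188

w_1 = (-2, -3, 0); ‖w_1‖ = 3.6056, so e_1 = (-0.5547, -0.8321, 0.0000).
r_{12} = e_1·w_2 = -2.2188.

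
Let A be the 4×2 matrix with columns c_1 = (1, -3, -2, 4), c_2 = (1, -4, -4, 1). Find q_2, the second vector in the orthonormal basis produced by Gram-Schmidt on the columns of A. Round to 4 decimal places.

q_2 = (0.0459, -0.4134, -0.6430, -0.6430)

c_1 = (1, -3, -2, 4); ‖c_1‖ = 5.4772, so q_1 = (0.1826, -0.5477, -0.3651, 0.7303).
q_1·c_2 = 0.1826·1 + (-0.5477)·(-4) + (-0.3651)·(-4) + 0.7303·1 = 4.5644.
u_2 = c_2 − 4.5644·q_1 = (0.1667, -1.5000, -2.3333, -2.3333).
‖u_2‖ = 3.6286, so q_2 = (0.0459, -0.4134, -0.6430, -0.6430).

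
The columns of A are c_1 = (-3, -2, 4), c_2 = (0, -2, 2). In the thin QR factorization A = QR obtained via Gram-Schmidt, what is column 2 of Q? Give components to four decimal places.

e_2 = (0.7126, -0.6730, 0.1980)

e_1 = c_1/‖c_1‖ = (-3, -2, 4)/5.3852 = (-0.5571, -0.3714, 0.7428).
r_{12} = e_1·c_2 = 2.2283.
u_2 = c_2 − 2.2283·e_1 = (1.2414, -1.1724, 0.3448).
‖u_2‖ = 1.7420, so e_2 = (0.7126, -0.6730, 0.1980).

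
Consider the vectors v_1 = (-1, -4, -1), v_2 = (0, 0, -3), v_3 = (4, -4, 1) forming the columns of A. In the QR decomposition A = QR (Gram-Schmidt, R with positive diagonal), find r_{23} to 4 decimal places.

r_{23} = -1.6578

e_1 = v_1/‖v_1‖ = (-1, -4, -1)/4.2426 = (-0.2357, -0.9428, -0.2357).
r_{12} = e_1·v_2 = 0.7071.
u_2 = v_2 − 0.7071·e_1 = (0.1667, 0.6667, -2.8333).
‖u_2‖ = 2.9155, so e_2 = (0.0572, 0.2287, -0.9718).
r_{23} = e_2·v_3 = -1.6578.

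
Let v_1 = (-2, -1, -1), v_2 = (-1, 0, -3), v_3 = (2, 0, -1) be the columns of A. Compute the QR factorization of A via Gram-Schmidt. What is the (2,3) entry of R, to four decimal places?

r_{23} = 1.4491

v_1 = (-2, -1, -1); ‖v_1‖ = 2.4495, so e_1 = (-0.8165, -0.4082, -0.4082).
e_1·v_2 = (-0.8165)·(-1) + (-0.4082)·0 + (-0.4082)·(-3) = 2.0412.
u_2 = v_2 − 2.0412·e_1 = (0.6667, 0.8333, -2.1667).
‖u_2‖ = 2.4152, so e_2 = (0.2760, 0.3450, -0.8971).
r_{23} = e_2·v_3 = 1.4491.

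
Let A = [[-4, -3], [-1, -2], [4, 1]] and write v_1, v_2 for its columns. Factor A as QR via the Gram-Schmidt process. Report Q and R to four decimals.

v_1 = (-4, -1, 4); ‖v_1‖ = 5.7446, so e_1 = (-0.6963, -0.1741, 0.6963).
e_1·v_2 = (-0.6963)·(-3) + (-0.1741)·(-2) + 0.6963·1 = 3.1334.
u_2 = v_2 − 3.1334·e_1 = (-0.8182, -1.4545, -1.1818).
‖u_2‖ = 2.0449, so e_2 = (-0.4001, -0.7113, -0.5779).

Q = [[-0.6963, -0.4001], [-0.1741, -0.7113], [0.6963, -0.5779]], R = [[5.7446, 3.1334], [0.0000, 2.0449]]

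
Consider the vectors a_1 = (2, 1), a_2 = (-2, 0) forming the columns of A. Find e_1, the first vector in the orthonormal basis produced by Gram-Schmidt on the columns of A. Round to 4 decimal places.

a_1 = (2, 1); ‖a_1‖ = 2.2361, so e_1 = (0.8944, 0.4472).

e_1 = (0.8944, 0.4472)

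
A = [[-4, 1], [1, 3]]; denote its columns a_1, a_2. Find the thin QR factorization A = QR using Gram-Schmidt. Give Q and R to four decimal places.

a_1 = (-4, 1); ‖a_1‖ = 4.1231, so e_1 = (-0.9701, 0.2425).
e_1·a_2 = (-0.9701)·1 + 0.2425·3 = -0.2425.
u_2 = a_2 + 0.2425·e_1 = (0.7647, 3.0588).
‖u_2‖ = 3.1530, so e_2 = (0.2425, 0.9701).

Q = [[-0.9701, 0.2425], [0.2425, 0.9701]], R = [[4.1231, -0.2425], [0.0000, 3.1530]]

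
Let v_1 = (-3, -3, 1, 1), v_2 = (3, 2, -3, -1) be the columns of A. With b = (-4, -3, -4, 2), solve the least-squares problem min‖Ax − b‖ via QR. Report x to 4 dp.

x = (2.8788, 2.0303)

q_1 = v_1/‖v_1‖ = (-3, -3, 1, 1)/4.4721 = (-0.6708, -0.6708, 0.2236, 0.2236).
r_{12} = q_1·v_2 = -4.2485.
u_2 = v_2 + 4.2485·q_1 = (0.1500, -0.8500, -2.0500, -0.0500).
‖u_2‖ = 2.2249, so q_2 = (0.0674, -0.3820, -0.9214, -0.0225).
Qᵀb = (4.2485, 4.5171).
Back-substitute: x_2 = 4.5171/2.2249 = 2.0303.
x_1 = (4.2485 + 4.2485·2.0303)/4.4721 = 2.8788.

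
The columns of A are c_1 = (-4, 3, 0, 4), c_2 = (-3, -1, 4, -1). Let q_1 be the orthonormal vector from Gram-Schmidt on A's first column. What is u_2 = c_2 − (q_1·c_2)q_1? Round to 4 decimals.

u_2 = (-2.5122, -1.3659, 4.0000, -1.4878)

c_1 = (-4, 3, 0, 4); ‖c_1‖ = 6.4031, so q_1 = (-0.6247, 0.4685, 0.0000, 0.6247).
q_1·c_2 = (-0.6247)·(-3) + 0.4685·(-1) + 0.0000·4 + 0.6247·(-1) = 0.7809.
u_2 = c_2 − 0.7809·q_1 = (-2.5122, -1.3659, 4.0000, -1.4878).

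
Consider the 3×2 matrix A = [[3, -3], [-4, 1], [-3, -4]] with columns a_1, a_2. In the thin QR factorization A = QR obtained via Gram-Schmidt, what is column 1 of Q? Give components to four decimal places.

q_1 = (0.5145, -0.6860, -0.5145)

a_1 = (3, -4, -3); ‖a_1‖ = 5.8310, so q_1 = (0.5145, -0.6860, -0.5145).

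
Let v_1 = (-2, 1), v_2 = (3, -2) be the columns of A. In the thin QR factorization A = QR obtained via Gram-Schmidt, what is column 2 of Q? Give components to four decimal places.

v_1 = (-2, 1); ‖v_1‖ = 2.2361, so e_1 = (-0.8944, 0.4472).
e_1·v_2 = (-0.8944)·3 + 0.4472·(-2) = -3.5777.
u_2 = v_2 + 3.5777·e_1 = (-0.2000, -0.4000).
‖u_2‖ = 0.4472, so e_2 = (-0.4472, -0.8944).

e_2 = (-0.4472, -0.8944)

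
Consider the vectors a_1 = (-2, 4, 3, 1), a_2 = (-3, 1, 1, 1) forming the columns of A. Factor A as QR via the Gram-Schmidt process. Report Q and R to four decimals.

q_1 = a_1/‖a_1‖ = (-2, 4, 3, 1)/5.4772 = (-0.3651, 0.7303, 0.5477, 0.1826).
r_{12} = q_1·a_2 = 2.5560.
u_2 = a_2 − 2.5560·q_1 = (-2.0667, -0.8667, -0.4000, 0.5333).
‖u_2‖ = 2.3381, so q_2 = (-0.8839, -0.3707, -0.1711, 0.2281).

Q = [[-0.3651, -0.8839], [0.7303, -0.3707], [0.5477, -0.1711], [0.1826, 0.2281]], R = [[5.4772, 2.5560], [0.0000, 2.3381]]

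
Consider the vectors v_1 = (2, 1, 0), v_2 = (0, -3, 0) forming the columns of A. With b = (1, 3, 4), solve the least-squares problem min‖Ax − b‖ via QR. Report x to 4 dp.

x = (0.5000, -0.8333)

q_1 = v_1/‖v_1‖ = (2, 1, 0)/2.2361 = (0.8944, 0.4472, 0.0000).
r_{12} = q_1·v_2 = -1.3416.
u_2 = v_2 + 1.3416·q_1 = (1.2000, -2.4000, 0.0000).
‖u_2‖ = 2.6833, so q_2 = (0.4472, -0.8944, 0.0000).
Qᵀb = (2.2361, -2.2361).
Back-substitute: x_2 = -2.2361/2.6833 = -0.8333.
x_1 = (2.2361 + 1.3416·(-0.8333))/2.2361 = 0.5000.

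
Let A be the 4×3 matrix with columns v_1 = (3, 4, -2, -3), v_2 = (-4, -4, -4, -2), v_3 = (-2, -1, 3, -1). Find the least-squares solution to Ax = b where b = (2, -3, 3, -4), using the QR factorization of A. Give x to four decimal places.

v_1 = (3, 4, -2, -3); ‖v_1‖ = 6.1644, so q_1 = (0.4867, 0.6489, -0.3244, -0.4867).
q_1·v_2 = 0.4867·(-4) + 0.6489·(-4) + (-0.3244)·(-4) + (-0.4867)·(-2) = -2.2711.
u_2 = v_2 + 2.2711·q_1 = (-2.8947, -2.5263, -4.7368, -3.1053).
‖u_2‖ = 6.8441, so q_2 = (-0.4230, -0.3691, -0.6921, -0.4537).
q_1·v_3 = 0.4867·(-2) + 0.6489·(-1) + (-0.3244)·3 + (-0.4867)·(-1) = -2.1089; q_2·v_3 = (-0.4230)·(-2) + (-0.3691)·(-1) + (-0.6921)·3 + (-0.4537)·(-1) = -0.4076.
u_3 = v_3 + 2.1089·q_1 + 0.4076·q_2 = (-1.1461, 0.2180, 2.0337, -2.2112).
‖u_3‖ = 3.2228, so q_3 = (-0.3556, 0.0676, 0.6310, -0.6861).
Qᵀb = (0.0000, 0.0000, 3.7235).
Back-substitute: x_3 = 3.7235/3.2228 = 1.1553.
x_2 = (0.0000 + 0.4076·1.1553)/6.8441 = 0.0688.
x_1 = (0.0000 + 2.2711·0.0688 + 2.1089·1.1553)/6.1644 = 0.4206.

x = (0.4206, 0.0688, 1.1553)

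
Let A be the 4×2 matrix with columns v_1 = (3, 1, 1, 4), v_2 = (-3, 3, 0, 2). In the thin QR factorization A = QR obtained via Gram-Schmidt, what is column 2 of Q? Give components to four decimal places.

e_2 = (-0.6893, 0.6259, -0.0158, 0.3645)

v_1 = (3, 1, 1, 4); ‖v_1‖ = 5.1962, so e_1 = (0.5774, 0.1925, 0.1925, 0.7698).
e_1·v_2 = 0.5774·(-3) + 0.1925·3 + 0.1925·0 + 0.7698·2 = 0.3849.
u_2 = v_2 − 0.3849·e_1 = (-3.2222, 2.9259, -0.0741, 1.7037).
‖u_2‖ = 4.6746, so e_2 = (-0.6893, 0.6259, -0.0158, 0.3645).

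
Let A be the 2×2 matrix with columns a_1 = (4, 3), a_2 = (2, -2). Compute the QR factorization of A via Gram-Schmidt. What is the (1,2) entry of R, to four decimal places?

r_{12} = 0.4000

q_1 = a_1/‖a_1‖ = (4, 3)/5.0000 = (0.8000, 0.6000).
r_{12} = q_1·a_2 = 0.4000.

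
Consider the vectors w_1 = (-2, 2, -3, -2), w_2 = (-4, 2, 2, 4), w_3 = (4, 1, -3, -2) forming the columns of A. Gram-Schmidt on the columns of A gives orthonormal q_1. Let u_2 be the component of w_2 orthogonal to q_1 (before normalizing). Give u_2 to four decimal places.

u_2 = (-4.1905, 2.1905, 1.7143, 3.8095)

q_1 = w_1/‖w_1‖ = (-2, 2, -3, -2)/4.5826 = (-0.4364, 0.4364, -0.6547, -0.4364).
r_{12} = q_1·w_2 = -0.4364.
u_2 = w_2 + 0.4364·q_1 = (-4.1905, 2.1905, 1.7143, 3.8095).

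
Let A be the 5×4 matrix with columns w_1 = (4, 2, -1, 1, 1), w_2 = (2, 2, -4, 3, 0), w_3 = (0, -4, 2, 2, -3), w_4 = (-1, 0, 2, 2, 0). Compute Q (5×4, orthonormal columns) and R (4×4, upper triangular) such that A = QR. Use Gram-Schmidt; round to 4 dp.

w_1 = (4, 2, -1, 1, 1); ‖w_1‖ = 4.7958, so q_1 = (0.8341, 0.4170, -0.2085, 0.2085, 0.2085).
q_1·w_2 = 0.8341·2 + 0.4170·2 + (-0.2085)·(-4) + 0.2085·3 + 0.2085·0 = 3.9618.
u_2 = w_2 − 3.9618·q_1 = (-1.3043, 0.3478, -3.1739, 2.1739, -0.8261).
‖u_2‖ = 4.1598, so q_2 = (-0.3136, 0.0836, -0.7630, 0.5226, -0.1986).
q_1·w_3 = 0.8341·0 + 0.4170·(-4) + (-0.2085)·2 + 0.2085·2 + 0.2085·(-3) = -2.2937; q_2·w_3 = (-0.3136)·0 + 0.0836·(-4) + (-0.7630)·2 + 0.5226·2 + (-0.1986)·(-3) = -0.2195.
u_3 = w_3 + 2.2937·q_1 + 0.2195·q_2 = (1.8442, -3.0251, 1.3543, 2.5930, -2.5653).
‖u_3‖ = 5.2622, so q_3 = (0.3505, -0.5749, 0.2574, 0.4928, -0.4875).
q_1·w_4 = 0.8341·(-1) + 0.4170·0 + (-0.2085)·2 + 0.2085·2 + 0.2085·0 = -0.8341; q_2·w_4 = (-0.3136)·(-1) + 0.0836·0 + (-0.7630)·2 + 0.5226·2 + (-0.1986)·0 = -0.1672; q_3·w_4 = 0.3505·(-1) + (-0.5749)·0 + 0.2574·2 + 0.4928·2 + (-0.4875)·0 = 1.1498.
u_4 = w_4 + 0.8341·q_1 + 0.1672·q_2 − 1.1498·q_3 = (-0.7597, 1.0228, 1.4026, 1.6948, 0.7012).
‖u_4‖ = 2.6371, so q_4 = (-0.2881, 0.3878, 0.5319, 0.6427, 0.2659).

Q = [[0.8341, -0.3136, 0.3505, -0.2881], [0.4170, 0.0836, -0.5749, 0.3878], [-0.2085, -0.7630, 0.2574, 0.5319], [0.2085, 0.5226, 0.4928, 0.6427], [0.2085, -0.1986, -0.4875, 0.2659]], R = [[4.7958, 3.9618, -2.2937, -0.8341], [0.0000, 4.1598, -0.2195, -0.1672], [0.0000, 0.0000, 5.2622, 1.1498], [0.0000, 0.0000, 0.0000, 2.6371]]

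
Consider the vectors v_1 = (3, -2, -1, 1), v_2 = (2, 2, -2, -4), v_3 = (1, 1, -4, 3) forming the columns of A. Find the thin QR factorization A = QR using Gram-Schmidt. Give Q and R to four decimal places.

v_1 = (3, -2, -1, 1); ‖v_1‖ = 3.8730, so e_1 = (0.7746, -0.5164, -0.2582, 0.2582).
e_1·v_2 = 0.7746·2 + (-0.5164)·2 + (-0.2582)·(-2) + 0.2582·(-4) = 0.0000.
u_2 = v_2 − 0.0000·e_1 = (2.0000, 2.0000, -2.0000, -4.0000).
‖u_2‖ = 5.2915, so e_2 = (0.3780, 0.3780, -0.3780, -0.7559).
e_1·v_3 = 0.7746·1 + (-0.5164)·1 + (-0.2582)·(-4) + 0.2582·3 = 2.0656; e_2·v_3 = 0.3780·1 + 0.3780·1 + (-0.3780)·(-4) + (-0.7559)·3 = 0.0000.
u_3 = v_3 − 2.0656·e_1 + 0.0000·e_2 = (-0.6000, 2.0667, -3.4667, 2.4667).
‖u_3‖ = 4.7679, so e_3 = (-0.1258, 0.4334, -0.7271, 0.5173).

Q = [[0.7746, 0.3780, -0.1258], [-0.5164, 0.3780, 0.4334], [-0.2582, -0.3780, -0.7271], [0.2582, -0.7559, 0.5173]], R = [[3.8730, 0.0000, 2.0656], [0.0000, 5.2915, 0.0000], [0.0000, 0.0000, 4.7679]]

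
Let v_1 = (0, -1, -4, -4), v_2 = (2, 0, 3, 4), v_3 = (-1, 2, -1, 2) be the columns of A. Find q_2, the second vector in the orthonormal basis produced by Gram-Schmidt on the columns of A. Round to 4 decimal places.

q_2 = (0.8735, -0.3706, -0.1721, 0.2647)

q_1 = v_1/‖v_1‖ = (0, -1, -4, -4)/5.7446 = (0.0000, -0.1741, -0.6963, -0.6963).
r_{12} = q_1·v_2 = -4.8742.
u_2 = v_2 + 4.8742·q_1 = (2.0000, -0.8485, -0.3939, 0.6061).
‖u_2‖ = 2.2896, so q_2 = (0.8735, -0.3706, -0.1721, 0.2647).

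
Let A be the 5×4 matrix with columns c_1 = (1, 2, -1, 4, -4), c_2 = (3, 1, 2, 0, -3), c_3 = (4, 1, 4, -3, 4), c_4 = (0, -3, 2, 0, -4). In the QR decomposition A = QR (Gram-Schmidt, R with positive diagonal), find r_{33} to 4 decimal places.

r_{33} = 4.2993

e_1 = c_1/‖c_1‖ = (1, 2, -1, 4, -4)/6.1644 = (0.1622, 0.3244, -0.1622, 0.6489, -0.6489).
r_{12} = e_1·c_2 = 2.4333.
u_2 = c_2 − 2.4333·e_1 = (2.6053, 0.2105, 2.3947, -1.5789, -1.4211).
‖u_2‖ = 4.1327, so e_2 = (0.6304, 0.0509, 0.5795, -0.3821, -0.3439).
r_{13} = e_1·c_3 = -4.2178; r_{23} = e_2·c_3 = 4.6612.
u_3 = c_3 + 4.2178·e_1 − 4.6612·e_2 = (1.7458, 2.1310, 0.6148, 1.5177, 2.8659).
r_{33} = ‖u_3‖ = 4.2993.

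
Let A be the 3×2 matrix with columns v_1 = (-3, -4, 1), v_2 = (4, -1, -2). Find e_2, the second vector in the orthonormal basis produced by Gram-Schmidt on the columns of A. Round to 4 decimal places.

v_1 = (-3, -4, 1); ‖v_1‖ = 5.0990, so e_1 = (-0.5883, -0.7845, 0.1961).
e_1·v_2 = (-0.5883)·4 + (-0.7845)·(-1) + 0.1961·(-2) = -1.9612.
u_2 = v_2 + 1.9612·e_1 = (2.8462, -2.5385, -1.6154).
‖u_2‖ = 4.1417, so e_2 = (0.6872, -0.6129, -0.3900).

e_2 = (0.6872, -0.6129, -0.3900)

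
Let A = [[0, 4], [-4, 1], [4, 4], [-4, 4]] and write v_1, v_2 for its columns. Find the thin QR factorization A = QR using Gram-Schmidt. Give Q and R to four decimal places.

Q = [[0.0000, 0.5734], [-0.5774, 0.0956], [0.5774, 0.6212], [-0.5774, 0.5256]], R = [[6.9282, -0.5774], [0.0000, 6.9761]]

e_1 = v_1/‖v_1‖ = (0, -4, 4, -4)/6.9282 = (0.0000, -0.5774, 0.5774, -0.5774).
r_{12} = e_1·v_2 = -0.5774.
u_2 = v_2 + 0.5774·e_1 = (4.0000, 0.6667, 4.3333, 3.6667).
‖u_2‖ = 6.9761, so e_2 = (0.5734, 0.0956, 0.6212, 0.5256).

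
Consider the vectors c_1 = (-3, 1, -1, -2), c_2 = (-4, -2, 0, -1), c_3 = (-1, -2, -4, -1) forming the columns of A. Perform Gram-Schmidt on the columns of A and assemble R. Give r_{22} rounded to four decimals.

q_1 = c_1/‖c_1‖ = (-3, 1, -1, -2)/3.8730 = (-0.7746, 0.2582, -0.2582, -0.5164).
r_{12} = q_1·c_2 = 3.0984.
u_2 = c_2 − 3.0984·q_1 = (-1.6000, -2.8000, 0.8000, 0.6000).
r_{22} = ‖u_2‖ = 3.3764.

r_{22} = 3.3764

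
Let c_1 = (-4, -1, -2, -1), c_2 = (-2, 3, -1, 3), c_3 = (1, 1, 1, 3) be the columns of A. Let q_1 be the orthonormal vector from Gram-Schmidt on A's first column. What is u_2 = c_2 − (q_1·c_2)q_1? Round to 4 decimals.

u_2 = (-1.2727, 3.1818, -0.6364, 3.1818)

c_1 = (-4, -1, -2, -1); ‖c_1‖ = 4.6904, so q_1 = (-0.8528, -0.2132, -0.4264, -0.2132).
q_1·c_2 = (-0.8528)·(-2) + (-0.2132)·3 + (-0.4264)·(-1) + (-0.2132)·3 = 0.8528.
u_2 = c_2 − 0.8528·q_1 = (-1.2727, 3.1818, -0.6364, 3.1818).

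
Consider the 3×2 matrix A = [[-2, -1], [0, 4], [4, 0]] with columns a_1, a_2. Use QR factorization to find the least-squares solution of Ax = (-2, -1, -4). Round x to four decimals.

e_1 = a_1/‖a_1‖ = (-2, 0, 4)/4.4721 = (-0.4472, 0.0000, 0.8944).
r_{12} = e_1·a_2 = 0.4472.
u_2 = a_2 − 0.4472·e_1 = (-0.8000, 4.0000, -0.4000).
‖u_2‖ = 4.0988, so e_2 = (-0.1952, 0.9759, -0.0976).
Qᵀb = (-2.6833, -0.1952).
Back-substitute: x_2 = -0.1952/4.0988 = -0.0476.
x_1 = (-2.6833 − 0.4472·(-0.0476))/4.4721 = -0.5952.

x = (-0.5952, -0.0476)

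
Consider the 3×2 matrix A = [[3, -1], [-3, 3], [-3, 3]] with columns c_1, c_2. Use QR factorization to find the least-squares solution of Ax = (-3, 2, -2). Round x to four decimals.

c_1 = (3, -3, -3); ‖c_1‖ = 5.1962, so q_1 = (0.5774, -0.5774, -0.5774).
q_1·c_2 = 0.5774·(-1) + (-0.5774)·3 + (-0.5774)·3 = -4.0415.
u_2 = c_2 + 4.0415·q_1 = (1.3333, 0.6667, 0.6667).
‖u_2‖ = 1.6330, so q_2 = (0.8165, 0.4082, 0.4082).
Qᵀb = (-1.7321, -2.4495).
Back-substitute: x_2 = -2.4495/1.6330 = -1.5000.
x_1 = (-1.7321 + 4.0415·(-1.5000))/5.1962 = -1.5000.

x = (-1.5000, -1.5000)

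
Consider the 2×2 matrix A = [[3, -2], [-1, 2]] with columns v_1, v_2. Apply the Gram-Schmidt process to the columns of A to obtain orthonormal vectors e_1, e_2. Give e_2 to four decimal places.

e_1 = v_1/‖v_1‖ = (3, -1)/3.1623 = (0.9487, -0.3162).
r_{12} = e_1·v_2 = -2.5298.
u_2 = v_2 + 2.5298·e_1 = (0.4000, 1.2000).
‖u_2‖ = 1.2649, so e_2 = (0.3162, 0.9487).

e_2 = (0.3162, 0.9487)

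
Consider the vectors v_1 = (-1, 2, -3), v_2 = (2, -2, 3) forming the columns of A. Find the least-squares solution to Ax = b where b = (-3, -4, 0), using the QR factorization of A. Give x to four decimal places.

v_1 = (-1, 2, -3); ‖v_1‖ = 3.7417, so e_1 = (-0.2673, 0.5345, -0.8018).
e_1·v_2 = (-0.2673)·2 + 0.5345·(-2) + (-0.8018)·3 = -4.0089.
u_2 = v_2 + 4.0089·e_1 = (0.9286, 0.1429, -0.2143).
‖u_2‖ = 0.9636, so e_2 = (0.9636, 0.1482, -0.2224).
Qᵀb = (-1.3363, -3.4839).
Back-substitute: x_2 = -3.4839/0.9636 = -3.6154.
x_1 = (-1.3363 + 4.0089·(-3.6154))/3.7417 = -4.2308.

x = (-4.2308, -3.6154)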